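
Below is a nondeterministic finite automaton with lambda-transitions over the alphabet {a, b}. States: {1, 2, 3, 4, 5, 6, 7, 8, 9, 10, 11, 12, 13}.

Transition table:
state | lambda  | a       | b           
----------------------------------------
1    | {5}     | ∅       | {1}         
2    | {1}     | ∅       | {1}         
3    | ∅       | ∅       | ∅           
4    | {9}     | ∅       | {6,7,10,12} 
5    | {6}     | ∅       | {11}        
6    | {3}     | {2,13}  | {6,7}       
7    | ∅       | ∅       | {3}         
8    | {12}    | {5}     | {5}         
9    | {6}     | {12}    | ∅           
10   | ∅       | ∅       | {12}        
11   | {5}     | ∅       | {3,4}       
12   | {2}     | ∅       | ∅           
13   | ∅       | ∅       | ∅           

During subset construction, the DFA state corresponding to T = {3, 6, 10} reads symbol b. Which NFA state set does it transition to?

{1, 2, 3, 5, 6, 7, 12}

6 on b → {6, 7}.
10 on b → {12}.
No b-transition from 3.
Union after reading b: {6, 7, 12}.
Now take the lambda-closure:
From 6 via lambda: add 3.
From 12 via lambda: add 2.
From 2 via lambda: add 1.
From 1 via lambda: add 5.
No new states can be added; the closed set is {1, 2, 3, 5, 6, 7, 12}.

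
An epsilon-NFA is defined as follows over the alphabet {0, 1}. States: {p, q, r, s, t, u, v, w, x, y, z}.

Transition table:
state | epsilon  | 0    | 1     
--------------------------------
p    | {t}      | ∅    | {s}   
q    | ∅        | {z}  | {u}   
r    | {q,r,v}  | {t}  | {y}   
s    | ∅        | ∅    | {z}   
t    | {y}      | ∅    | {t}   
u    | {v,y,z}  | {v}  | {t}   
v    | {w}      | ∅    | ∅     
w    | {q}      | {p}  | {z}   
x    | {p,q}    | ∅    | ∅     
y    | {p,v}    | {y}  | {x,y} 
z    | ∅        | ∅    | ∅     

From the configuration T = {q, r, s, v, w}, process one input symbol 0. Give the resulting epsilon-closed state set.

{p, q, t, v, w, y, z}

q on 0 → {z}.
r on 0 → {t}.
w on 0 → {p}.
No 0-transition from s, v.
Union after reading 0: {p, t, z}.
Now take the epsilon-closure:
From t via epsilon: add y.
From y via epsilon: add v.
From v via epsilon: add w.
From w via epsilon: add q.
No new states can be added; the closed set is {p, q, t, v, w, y, z}.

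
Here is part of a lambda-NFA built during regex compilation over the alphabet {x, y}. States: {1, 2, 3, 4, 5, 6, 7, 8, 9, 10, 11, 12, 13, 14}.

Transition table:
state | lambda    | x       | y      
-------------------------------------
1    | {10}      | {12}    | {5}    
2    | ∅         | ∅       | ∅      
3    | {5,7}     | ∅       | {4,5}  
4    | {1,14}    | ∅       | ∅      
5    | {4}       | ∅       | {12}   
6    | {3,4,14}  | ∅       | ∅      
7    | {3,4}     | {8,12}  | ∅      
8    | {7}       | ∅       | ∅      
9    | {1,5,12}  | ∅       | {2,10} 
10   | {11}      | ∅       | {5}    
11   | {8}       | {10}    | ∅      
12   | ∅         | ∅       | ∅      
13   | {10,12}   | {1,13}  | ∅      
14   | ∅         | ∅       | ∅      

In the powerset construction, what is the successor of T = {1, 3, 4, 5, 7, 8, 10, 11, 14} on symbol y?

1 on y → {5}.
3 on y → {4, 5}.
5 on y → {12}.
10 on y → {5}.
No y-transition from 4, 7, 8, 11, 14.
Union after reading y: {4, 5, 12}.
Now take the lambda-closure:
From 4 via lambda: add 1, 14.
From 1 via lambda: add 10.
From 10 via lambda: add 11.
From 11 via lambda: add 8.
From 8 via lambda: add 7.
From 7 via lambda: add 3.
No new states can be added; the closed set is {1, 3, 4, 5, 7, 8, 10, 11, 12, 14}.

{1, 3, 4, 5, 7, 8, 10, 11, 12, 14}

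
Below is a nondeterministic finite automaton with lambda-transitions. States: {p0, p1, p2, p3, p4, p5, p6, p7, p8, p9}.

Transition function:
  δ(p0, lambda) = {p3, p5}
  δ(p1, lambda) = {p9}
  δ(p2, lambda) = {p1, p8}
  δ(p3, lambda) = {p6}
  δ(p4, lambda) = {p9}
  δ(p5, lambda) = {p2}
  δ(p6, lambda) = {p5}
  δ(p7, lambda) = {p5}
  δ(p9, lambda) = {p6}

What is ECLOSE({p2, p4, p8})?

{p1, p2, p4, p5, p6, p8, p9}

Start with {p2, p4, p8}.
From p2 via lambda: add p1.
From p4 via lambda: add p9.
From p9 via lambda: add p6.
From p6 via lambda: add p5.
No new states can be added; the closed set is {p1, p2, p4, p5, p6, p8, p9}.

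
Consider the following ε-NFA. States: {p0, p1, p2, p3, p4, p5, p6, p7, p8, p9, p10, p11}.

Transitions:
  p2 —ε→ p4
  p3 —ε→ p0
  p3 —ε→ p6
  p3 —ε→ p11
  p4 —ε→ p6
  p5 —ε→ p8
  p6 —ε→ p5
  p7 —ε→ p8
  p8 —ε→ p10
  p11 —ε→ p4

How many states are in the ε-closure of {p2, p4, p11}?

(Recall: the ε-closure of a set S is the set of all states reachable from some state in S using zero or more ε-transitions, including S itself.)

Start with {p2, p4, p11}.
From p4 via ε: add p6.
From p6 via ε: add p5.
From p5 via ε: add p8.
From p8 via ε: add p10.
ε-closure = {p2, p4, p5, p6, p8, p10, p11}, which has 7 states.

7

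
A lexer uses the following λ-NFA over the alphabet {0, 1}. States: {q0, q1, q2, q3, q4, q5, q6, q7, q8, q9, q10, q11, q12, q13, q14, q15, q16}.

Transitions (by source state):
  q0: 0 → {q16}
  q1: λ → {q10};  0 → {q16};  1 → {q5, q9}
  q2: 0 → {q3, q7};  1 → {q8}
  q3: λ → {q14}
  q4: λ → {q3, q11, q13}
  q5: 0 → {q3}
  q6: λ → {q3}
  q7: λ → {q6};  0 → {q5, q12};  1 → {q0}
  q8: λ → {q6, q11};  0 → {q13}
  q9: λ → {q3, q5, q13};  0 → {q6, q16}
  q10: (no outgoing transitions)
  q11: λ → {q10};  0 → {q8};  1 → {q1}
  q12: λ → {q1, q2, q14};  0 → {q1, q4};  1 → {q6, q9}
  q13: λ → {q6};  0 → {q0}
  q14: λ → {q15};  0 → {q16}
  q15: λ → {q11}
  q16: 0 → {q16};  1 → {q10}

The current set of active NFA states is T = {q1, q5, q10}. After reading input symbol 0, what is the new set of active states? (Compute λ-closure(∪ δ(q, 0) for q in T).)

q1 on 0 → {q16}.
q5 on 0 → {q3}.
No 0-transition from q10.
Union after reading 0: {q3, q16}.
Now take the λ-closure:
From q3 via λ: add q14.
From q14 via λ: add q15.
From q15 via λ: add q11.
From q11 via λ: add q10.
No new states can be added; the closed set is {q3, q10, q11, q14, q15, q16}.

{q3, q10, q11, q14, q15, q16}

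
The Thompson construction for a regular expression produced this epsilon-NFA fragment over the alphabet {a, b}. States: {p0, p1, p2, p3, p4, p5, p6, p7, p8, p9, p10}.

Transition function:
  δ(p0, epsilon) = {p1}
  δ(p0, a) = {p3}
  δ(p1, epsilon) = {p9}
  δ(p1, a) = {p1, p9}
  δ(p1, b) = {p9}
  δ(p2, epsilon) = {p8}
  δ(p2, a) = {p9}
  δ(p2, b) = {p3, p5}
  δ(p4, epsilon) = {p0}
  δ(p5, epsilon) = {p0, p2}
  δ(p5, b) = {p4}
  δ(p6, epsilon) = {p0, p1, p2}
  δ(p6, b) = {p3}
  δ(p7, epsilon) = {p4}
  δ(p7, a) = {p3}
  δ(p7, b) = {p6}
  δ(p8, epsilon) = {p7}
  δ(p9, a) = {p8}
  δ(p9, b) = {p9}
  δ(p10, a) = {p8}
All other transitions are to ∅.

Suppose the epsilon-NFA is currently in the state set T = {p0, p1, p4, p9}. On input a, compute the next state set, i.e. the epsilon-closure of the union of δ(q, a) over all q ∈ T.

{p0, p1, p3, p4, p7, p8, p9}

p0 on a → {p3}.
p1 on a → {p1, p9}.
p9 on a → {p8}.
No a-transition from p4.
Union after reading a: {p1, p3, p8, p9}.
Now take the epsilon-closure:
From p8 via epsilon: add p7.
From p7 via epsilon: add p4.
From p4 via epsilon: add p0.
No new states can be added; the closed set is {p0, p1, p3, p4, p7, p8, p9}.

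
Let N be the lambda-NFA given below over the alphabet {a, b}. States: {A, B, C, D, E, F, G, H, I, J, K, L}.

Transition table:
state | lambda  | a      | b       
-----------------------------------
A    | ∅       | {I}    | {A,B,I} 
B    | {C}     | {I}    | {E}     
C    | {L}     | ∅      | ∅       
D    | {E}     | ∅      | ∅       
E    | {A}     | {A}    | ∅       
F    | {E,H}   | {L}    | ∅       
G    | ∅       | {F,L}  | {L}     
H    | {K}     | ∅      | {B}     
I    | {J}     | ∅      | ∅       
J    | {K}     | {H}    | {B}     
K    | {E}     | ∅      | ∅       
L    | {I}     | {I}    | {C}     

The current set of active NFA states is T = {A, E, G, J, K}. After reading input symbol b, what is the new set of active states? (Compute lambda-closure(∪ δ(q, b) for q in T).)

A on b → {A, B, I}.
G on b → {L}.
J on b → {B}.
No b-transition from E, K.
Union after reading b: {A, B, I, L}.
Now take the lambda-closure:
From B via lambda: add C.
From I via lambda: add J.
From J via lambda: add K.
From K via lambda: add E.
No new states can be added; the closed set is {A, B, C, E, I, J, K, L}.

{A, B, C, E, I, J, K, L}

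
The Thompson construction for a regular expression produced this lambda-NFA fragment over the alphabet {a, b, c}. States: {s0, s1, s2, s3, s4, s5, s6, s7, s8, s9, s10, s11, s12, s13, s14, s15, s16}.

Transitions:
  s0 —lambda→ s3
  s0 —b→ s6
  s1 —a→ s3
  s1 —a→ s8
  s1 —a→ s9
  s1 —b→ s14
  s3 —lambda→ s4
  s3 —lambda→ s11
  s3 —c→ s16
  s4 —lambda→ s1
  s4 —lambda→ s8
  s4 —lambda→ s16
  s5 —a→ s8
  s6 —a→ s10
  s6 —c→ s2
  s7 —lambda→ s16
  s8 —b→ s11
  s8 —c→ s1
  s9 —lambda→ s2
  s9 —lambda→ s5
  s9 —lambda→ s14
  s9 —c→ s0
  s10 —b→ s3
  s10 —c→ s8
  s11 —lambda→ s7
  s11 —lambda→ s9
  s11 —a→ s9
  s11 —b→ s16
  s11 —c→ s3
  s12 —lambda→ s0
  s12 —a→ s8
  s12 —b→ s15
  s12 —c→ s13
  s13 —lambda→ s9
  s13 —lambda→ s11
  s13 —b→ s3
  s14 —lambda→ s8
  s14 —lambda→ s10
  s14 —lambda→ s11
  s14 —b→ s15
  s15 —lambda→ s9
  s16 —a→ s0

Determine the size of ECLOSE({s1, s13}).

Start with {s1, s13}.
From s13 via lambda: add s9, s11.
From s9 via lambda: add s2, s5, s14.
From s11 via lambda: add s7.
From s7 via lambda: add s16.
From s14 via lambda: add s8, s10.
lambda-closure = {s1, s2, s5, s7, s8, s9, s10, s11, s13, s14, s16}, which has 11 states.

11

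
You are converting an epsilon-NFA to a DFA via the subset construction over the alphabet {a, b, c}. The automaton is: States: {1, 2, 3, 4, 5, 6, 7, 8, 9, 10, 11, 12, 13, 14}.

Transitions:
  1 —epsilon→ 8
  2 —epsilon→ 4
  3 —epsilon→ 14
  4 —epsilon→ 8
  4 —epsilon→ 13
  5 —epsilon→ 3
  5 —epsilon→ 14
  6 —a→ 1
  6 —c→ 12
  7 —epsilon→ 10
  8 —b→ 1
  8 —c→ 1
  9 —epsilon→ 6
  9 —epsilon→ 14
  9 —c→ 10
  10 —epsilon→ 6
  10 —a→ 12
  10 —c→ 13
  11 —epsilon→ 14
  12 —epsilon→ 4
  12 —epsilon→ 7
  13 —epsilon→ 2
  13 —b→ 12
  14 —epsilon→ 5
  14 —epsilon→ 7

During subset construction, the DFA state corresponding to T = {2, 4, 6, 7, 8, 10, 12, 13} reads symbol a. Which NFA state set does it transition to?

6 on a → {1}.
10 on a → {12}.
No a-transition from 2, 4, 7, 8, 12, 13.
Union after reading a: {1, 12}.
Now take the epsilon-closure:
From 1 via epsilon: add 8.
From 12 via epsilon: add 4, 7.
From 4 via epsilon: add 13.
From 7 via epsilon: add 10.
From 10 via epsilon: add 6.
From 13 via epsilon: add 2.
No new states can be added; the closed set is {1, 2, 4, 6, 7, 8, 10, 12, 13}.

{1, 2, 4, 6, 7, 8, 10, 12, 13}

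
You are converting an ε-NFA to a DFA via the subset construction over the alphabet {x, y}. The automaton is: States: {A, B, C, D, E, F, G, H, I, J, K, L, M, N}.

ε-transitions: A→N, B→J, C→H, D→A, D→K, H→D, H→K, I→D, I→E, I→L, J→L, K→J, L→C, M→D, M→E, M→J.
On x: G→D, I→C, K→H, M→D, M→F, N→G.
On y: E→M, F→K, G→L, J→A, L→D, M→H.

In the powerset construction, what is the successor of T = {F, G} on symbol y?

{A, C, D, H, J, K, L, N}

F on y → {K}.
G on y → {L}.
Union after reading y: {K, L}.
Now take the ε-closure:
From K via ε: add J.
From L via ε: add C.
From C via ε: add H.
From H via ε: add D.
From D via ε: add A.
From A via ε: add N.
No new states can be added; the closed set is {A, C, D, H, J, K, L, N}.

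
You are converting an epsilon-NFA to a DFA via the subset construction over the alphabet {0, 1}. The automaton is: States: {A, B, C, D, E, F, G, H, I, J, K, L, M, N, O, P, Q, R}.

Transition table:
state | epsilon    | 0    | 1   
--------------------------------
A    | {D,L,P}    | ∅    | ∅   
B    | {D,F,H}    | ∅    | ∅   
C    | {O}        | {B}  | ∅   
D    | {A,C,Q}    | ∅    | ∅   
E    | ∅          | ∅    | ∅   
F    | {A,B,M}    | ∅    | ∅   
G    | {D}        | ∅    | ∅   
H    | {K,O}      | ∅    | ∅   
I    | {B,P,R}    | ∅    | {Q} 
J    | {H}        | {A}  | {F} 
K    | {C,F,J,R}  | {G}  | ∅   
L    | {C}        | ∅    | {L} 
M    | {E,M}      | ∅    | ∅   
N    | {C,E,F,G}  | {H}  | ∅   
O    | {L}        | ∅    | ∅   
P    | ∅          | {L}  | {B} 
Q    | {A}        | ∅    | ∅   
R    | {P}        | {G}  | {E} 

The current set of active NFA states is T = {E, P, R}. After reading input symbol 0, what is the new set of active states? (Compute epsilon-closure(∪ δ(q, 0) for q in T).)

P on 0 → {L}.
R on 0 → {G}.
No 0-transition from E.
Union after reading 0: {G, L}.
Now take the epsilon-closure:
From G via epsilon: add D.
From L via epsilon: add C.
From C via epsilon: add O.
From D via epsilon: add A, Q.
From A via epsilon: add P.
No new states can be added; the closed set is {A, C, D, G, L, O, P, Q}.

{A, C, D, G, L, O, P, Q}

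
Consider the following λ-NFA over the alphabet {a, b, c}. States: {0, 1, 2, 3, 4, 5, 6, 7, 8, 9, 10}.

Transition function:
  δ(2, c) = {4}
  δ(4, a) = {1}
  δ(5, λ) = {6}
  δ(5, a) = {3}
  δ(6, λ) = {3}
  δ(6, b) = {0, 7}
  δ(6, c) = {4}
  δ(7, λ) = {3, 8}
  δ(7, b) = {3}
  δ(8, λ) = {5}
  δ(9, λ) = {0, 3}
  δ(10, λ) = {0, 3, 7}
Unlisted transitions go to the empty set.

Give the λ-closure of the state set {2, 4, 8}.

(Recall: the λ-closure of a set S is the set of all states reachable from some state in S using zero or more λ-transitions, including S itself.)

Start with {2, 4, 8}.
From 8 via λ: add 5.
From 5 via λ: add 6.
From 6 via λ: add 3.
No new states can be added; the closed set is {2, 3, 4, 5, 6, 8}.

{2, 3, 4, 5, 6, 8}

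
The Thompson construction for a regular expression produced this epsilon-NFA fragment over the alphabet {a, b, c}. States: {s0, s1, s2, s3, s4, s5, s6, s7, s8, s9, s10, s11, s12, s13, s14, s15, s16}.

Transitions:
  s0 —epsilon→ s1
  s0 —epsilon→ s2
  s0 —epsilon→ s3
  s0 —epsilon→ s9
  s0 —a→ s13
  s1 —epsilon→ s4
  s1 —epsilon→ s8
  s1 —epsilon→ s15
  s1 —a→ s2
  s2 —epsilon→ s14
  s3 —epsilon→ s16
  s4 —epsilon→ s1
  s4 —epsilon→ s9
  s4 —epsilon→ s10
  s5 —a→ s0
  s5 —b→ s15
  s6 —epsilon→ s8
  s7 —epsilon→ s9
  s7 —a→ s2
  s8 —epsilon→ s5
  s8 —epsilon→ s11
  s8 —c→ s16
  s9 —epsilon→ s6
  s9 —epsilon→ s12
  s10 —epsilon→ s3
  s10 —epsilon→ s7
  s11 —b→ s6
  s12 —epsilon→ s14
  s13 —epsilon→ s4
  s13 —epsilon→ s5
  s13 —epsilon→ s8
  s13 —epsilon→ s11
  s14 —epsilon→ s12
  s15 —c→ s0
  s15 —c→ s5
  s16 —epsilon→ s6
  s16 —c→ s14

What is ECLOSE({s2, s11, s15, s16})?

Start with {s2, s11, s15, s16}.
From s2 via epsilon: add s14.
From s16 via epsilon: add s6.
From s6 via epsilon: add s8.
From s14 via epsilon: add s12.
From s8 via epsilon: add s5.
No new states can be added; the closed set is {s2, s5, s6, s8, s11, s12, s14, s15, s16}.

{s2, s5, s6, s8, s11, s12, s14, s15, s16}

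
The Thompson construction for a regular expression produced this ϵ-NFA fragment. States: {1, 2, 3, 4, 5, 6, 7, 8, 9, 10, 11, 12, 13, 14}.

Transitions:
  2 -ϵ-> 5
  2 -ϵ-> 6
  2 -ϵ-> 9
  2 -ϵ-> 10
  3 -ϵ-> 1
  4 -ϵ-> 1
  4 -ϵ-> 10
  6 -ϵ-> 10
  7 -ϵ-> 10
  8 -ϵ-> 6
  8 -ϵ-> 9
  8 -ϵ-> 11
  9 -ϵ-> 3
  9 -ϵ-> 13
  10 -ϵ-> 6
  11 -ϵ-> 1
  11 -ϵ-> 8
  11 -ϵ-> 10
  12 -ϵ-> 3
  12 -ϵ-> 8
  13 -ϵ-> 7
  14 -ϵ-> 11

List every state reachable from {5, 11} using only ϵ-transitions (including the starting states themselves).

Start with {5, 11}.
From 11 via ϵ: add 1, 8, 10.
From 8 via ϵ: add 6, 9.
From 9 via ϵ: add 3, 13.
From 13 via ϵ: add 7.
No new states can be added; the closed set is {1, 3, 5, 6, 7, 8, 9, 10, 11, 13}.

{1, 3, 5, 6, 7, 8, 9, 10, 11, 13}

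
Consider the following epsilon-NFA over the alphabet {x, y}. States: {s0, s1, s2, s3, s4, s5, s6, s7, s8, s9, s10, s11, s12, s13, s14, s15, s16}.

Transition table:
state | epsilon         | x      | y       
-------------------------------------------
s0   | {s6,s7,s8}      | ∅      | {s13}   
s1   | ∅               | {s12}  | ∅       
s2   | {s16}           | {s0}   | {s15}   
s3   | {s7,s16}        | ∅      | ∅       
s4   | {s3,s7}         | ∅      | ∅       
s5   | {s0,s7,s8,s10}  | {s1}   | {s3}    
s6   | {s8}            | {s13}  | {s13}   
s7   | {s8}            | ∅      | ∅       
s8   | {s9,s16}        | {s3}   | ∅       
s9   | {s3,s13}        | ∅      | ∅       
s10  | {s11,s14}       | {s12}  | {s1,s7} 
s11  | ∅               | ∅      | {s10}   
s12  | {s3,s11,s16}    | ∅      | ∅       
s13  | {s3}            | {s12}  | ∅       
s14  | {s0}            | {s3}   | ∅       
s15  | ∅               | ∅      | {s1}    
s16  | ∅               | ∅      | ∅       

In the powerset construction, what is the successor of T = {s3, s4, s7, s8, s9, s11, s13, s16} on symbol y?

{s0, s3, s6, s7, s8, s9, s10, s11, s13, s14, s16}

s11 on y → {s10}.
No y-transition from s3, s4, s7, s8, s9, s13, s16.
Union after reading y: {s10}.
Now take the epsilon-closure:
From s10 via epsilon: add s11, s14.
From s14 via epsilon: add s0.
From s0 via epsilon: add s6, s7, s8.
From s8 via epsilon: add s9, s16.
From s9 via epsilon: add s3, s13.
No new states can be added; the closed set is {s0, s3, s6, s7, s8, s9, s10, s11, s13, s14, s16}.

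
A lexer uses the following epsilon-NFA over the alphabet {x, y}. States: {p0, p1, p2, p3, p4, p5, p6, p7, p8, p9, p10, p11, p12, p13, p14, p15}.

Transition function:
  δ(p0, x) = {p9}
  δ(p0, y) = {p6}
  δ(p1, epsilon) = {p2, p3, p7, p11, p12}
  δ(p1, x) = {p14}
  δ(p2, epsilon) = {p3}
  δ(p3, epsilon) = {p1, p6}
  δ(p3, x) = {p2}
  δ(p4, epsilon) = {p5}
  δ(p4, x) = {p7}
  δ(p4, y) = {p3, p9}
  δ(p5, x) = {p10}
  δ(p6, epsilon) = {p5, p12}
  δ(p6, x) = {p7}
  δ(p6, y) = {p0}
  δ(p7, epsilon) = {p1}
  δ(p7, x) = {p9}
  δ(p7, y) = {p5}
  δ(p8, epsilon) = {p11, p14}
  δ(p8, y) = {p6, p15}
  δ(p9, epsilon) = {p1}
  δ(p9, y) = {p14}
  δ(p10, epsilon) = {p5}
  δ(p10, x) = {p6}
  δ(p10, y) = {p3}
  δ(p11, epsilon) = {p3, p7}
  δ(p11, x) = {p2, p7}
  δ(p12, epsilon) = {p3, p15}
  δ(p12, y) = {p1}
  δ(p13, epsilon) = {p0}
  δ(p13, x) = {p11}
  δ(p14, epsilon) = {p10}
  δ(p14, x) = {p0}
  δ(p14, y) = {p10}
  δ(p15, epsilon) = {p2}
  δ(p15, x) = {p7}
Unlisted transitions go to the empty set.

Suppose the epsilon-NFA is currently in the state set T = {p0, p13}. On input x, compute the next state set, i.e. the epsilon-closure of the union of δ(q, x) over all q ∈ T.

p0 on x → {p9}.
p13 on x → {p11}.
Union after reading x: {p9, p11}.
Now take the epsilon-closure:
From p9 via epsilon: add p1.
From p11 via epsilon: add p3, p7.
From p1 via epsilon: add p2, p12.
From p3 via epsilon: add p6.
From p6 via epsilon: add p5.
From p12 via epsilon: add p15.
No new states can be added; the closed set is {p1, p2, p3, p5, p6, p7, p9, p11, p12, p15}.

{p1, p2, p3, p5, p6, p7, p9, p11, p12, p15}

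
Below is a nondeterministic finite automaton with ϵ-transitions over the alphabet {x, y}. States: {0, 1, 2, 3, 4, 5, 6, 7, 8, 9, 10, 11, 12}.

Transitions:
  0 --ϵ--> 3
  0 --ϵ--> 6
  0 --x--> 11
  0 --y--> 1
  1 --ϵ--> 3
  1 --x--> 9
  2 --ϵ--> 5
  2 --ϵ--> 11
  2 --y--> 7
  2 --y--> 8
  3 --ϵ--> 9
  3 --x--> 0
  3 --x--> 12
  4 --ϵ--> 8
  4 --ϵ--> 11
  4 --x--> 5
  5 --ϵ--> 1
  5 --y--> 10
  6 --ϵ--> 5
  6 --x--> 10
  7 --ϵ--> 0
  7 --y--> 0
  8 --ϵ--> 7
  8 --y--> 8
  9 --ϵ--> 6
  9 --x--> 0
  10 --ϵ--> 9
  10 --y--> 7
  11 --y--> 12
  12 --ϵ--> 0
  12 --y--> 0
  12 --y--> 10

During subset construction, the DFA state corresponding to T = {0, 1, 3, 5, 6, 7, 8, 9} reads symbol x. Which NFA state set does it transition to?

0 on x → {11}.
1 on x → {9}.
3 on x → {0, 12}.
6 on x → {10}.
9 on x → {0}.
No x-transition from 5, 7, 8.
Union after reading x: {0, 9, 10, 11, 12}.
Now take the ϵ-closure:
From 0 via ϵ: add 3, 6.
From 6 via ϵ: add 5.
From 5 via ϵ: add 1.
No new states can be added; the closed set is {0, 1, 3, 5, 6, 9, 10, 11, 12}.

{0, 1, 3, 5, 6, 9, 10, 11, 12}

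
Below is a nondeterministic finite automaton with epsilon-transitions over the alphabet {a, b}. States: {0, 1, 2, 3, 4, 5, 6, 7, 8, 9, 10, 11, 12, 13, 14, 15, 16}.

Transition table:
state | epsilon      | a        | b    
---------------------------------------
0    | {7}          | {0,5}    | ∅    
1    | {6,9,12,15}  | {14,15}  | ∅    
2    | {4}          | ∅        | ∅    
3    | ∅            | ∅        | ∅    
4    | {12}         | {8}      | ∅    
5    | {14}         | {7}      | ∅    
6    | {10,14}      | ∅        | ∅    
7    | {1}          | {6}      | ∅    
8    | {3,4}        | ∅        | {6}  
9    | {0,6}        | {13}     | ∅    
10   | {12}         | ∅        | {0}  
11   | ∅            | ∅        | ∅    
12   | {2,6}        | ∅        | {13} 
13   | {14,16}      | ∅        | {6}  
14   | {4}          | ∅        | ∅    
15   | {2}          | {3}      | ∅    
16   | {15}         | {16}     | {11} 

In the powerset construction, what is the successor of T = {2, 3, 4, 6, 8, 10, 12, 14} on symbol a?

4 on a → {8}.
No a-transition from 2, 3, 6, 8, 10, 12, 14.
Union after reading a: {8}.
Now take the epsilon-closure:
From 8 via epsilon: add 3, 4.
From 4 via epsilon: add 12.
From 12 via epsilon: add 2, 6.
From 6 via epsilon: add 10, 14.
No new states can be added; the closed set is {2, 3, 4, 6, 8, 10, 12, 14}.

{2, 3, 4, 6, 8, 10, 12, 14}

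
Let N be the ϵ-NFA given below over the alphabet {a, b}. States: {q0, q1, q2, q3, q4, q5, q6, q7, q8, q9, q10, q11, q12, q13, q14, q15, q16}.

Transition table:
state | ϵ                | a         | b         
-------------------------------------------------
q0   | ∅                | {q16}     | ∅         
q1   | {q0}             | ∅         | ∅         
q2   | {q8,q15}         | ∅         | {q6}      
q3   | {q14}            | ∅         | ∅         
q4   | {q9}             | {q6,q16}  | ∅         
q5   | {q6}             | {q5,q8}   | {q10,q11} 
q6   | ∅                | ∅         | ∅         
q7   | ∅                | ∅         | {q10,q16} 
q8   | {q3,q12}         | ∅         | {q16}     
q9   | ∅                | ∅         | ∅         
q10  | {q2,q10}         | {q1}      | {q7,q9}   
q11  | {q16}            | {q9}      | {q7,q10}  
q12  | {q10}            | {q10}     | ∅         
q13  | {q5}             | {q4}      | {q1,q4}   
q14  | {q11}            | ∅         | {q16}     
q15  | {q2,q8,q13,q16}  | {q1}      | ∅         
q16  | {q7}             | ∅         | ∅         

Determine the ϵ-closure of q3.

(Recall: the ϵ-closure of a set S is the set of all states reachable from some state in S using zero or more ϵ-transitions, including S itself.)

{q3, q7, q11, q14, q16}

Start with {q3}.
From q3 via ϵ: add q14.
From q14 via ϵ: add q11.
From q11 via ϵ: add q16.
From q16 via ϵ: add q7.
No new states can be added; the closed set is {q3, q7, q11, q14, q16}.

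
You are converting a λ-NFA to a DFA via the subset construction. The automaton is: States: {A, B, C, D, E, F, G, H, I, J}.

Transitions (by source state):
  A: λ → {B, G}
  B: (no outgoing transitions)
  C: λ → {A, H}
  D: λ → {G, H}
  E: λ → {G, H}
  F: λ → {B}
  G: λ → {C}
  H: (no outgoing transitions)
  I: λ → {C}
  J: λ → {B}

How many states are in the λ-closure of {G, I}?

6

Start with {G, I}.
From G via λ: add C.
From C via λ: add A, H.
From A via λ: add B.
λ-closure = {A, B, C, G, H, I}, which has 6 states.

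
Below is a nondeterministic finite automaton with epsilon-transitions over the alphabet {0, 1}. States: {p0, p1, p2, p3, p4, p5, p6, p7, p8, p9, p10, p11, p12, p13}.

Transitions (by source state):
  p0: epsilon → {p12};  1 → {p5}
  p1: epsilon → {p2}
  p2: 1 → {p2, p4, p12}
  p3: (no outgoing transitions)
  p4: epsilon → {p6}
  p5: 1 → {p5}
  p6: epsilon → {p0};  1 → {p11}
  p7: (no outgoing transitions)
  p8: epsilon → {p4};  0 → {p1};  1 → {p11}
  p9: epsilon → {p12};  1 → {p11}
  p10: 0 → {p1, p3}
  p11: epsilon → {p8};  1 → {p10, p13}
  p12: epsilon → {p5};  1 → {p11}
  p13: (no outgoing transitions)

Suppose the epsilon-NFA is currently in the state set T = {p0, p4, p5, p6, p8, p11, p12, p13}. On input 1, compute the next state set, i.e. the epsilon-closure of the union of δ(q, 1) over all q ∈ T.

p0 on 1 → {p5}.
p5 on 1 → {p5}.
p6 on 1 → {p11}.
p8 on 1 → {p11}.
p11 on 1 → {p10, p13}.
p12 on 1 → {p11}.
No 1-transition from p4, p13.
Union after reading 1: {p5, p10, p11, p13}.
Now take the epsilon-closure:
From p11 via epsilon: add p8.
From p8 via epsilon: add p4.
From p4 via epsilon: add p6.
From p6 via epsilon: add p0.
From p0 via epsilon: add p12.
No new states can be added; the closed set is {p0, p4, p5, p6, p8, p10, p11, p12, p13}.

{p0, p4, p5, p6, p8, p10, p11, p12, p13}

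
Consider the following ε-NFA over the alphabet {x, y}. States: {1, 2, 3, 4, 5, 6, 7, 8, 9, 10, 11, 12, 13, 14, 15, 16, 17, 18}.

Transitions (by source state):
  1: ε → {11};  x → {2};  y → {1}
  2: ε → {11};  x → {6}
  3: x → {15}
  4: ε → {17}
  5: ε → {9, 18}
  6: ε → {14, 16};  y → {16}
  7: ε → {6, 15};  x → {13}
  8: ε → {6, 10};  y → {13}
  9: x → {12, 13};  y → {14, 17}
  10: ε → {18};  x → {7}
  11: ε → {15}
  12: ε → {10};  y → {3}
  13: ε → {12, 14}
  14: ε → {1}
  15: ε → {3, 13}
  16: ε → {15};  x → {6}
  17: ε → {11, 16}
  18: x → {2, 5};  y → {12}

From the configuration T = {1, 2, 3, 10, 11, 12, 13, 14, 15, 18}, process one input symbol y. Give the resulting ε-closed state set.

1 on y → {1}.
12 on y → {3}.
18 on y → {12}.
No y-transition from 2, 3, 10, 11, 13, 14, 15.
Union after reading y: {1, 3, 12}.
Now take the ε-closure:
From 1 via ε: add 11.
From 12 via ε: add 10.
From 10 via ε: add 18.
From 11 via ε: add 15.
From 15 via ε: add 13.
From 13 via ε: add 14.
No new states can be added; the closed set is {1, 3, 10, 11, 12, 13, 14, 15, 18}.

{1, 3, 10, 11, 12, 13, 14, 15, 18}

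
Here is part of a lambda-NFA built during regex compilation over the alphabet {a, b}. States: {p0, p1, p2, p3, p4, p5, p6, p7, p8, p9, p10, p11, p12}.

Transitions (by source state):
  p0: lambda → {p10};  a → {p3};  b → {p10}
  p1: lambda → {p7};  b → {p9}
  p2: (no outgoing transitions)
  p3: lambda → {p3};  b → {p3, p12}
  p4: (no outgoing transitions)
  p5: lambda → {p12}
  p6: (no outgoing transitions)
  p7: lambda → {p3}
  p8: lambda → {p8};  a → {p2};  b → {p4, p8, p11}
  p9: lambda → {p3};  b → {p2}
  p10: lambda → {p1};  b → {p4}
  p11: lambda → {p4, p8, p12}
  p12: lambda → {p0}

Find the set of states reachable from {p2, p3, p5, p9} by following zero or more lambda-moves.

Start with {p2, p3, p5, p9}.
From p5 via lambda: add p12.
From p12 via lambda: add p0.
From p0 via lambda: add p10.
From p10 via lambda: add p1.
From p1 via lambda: add p7.
No new states can be added; the closed set is {p0, p1, p2, p3, p5, p7, p9, p10, p12}.

{p0, p1, p2, p3, p5, p7, p9, p10, p12}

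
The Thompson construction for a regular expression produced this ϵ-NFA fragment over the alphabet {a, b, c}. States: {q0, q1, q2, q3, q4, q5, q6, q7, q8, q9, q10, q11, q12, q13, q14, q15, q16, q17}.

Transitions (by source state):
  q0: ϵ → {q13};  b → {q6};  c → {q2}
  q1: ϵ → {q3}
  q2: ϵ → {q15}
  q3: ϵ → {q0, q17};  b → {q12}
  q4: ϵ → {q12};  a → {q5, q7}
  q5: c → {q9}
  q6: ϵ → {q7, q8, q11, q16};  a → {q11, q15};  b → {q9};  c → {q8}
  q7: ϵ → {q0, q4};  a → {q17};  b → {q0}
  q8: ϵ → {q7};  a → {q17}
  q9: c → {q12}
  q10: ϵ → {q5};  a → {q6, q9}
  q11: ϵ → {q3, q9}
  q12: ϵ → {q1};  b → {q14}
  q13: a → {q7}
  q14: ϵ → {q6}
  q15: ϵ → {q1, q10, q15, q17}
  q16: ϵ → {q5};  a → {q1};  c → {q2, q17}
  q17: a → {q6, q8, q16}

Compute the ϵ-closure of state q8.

{q0, q1, q3, q4, q7, q8, q12, q13, q17}

Start with {q8}.
From q8 via ϵ: add q7.
From q7 via ϵ: add q0, q4.
From q0 via ϵ: add q13.
From q4 via ϵ: add q12.
From q12 via ϵ: add q1.
From q1 via ϵ: add q3.
From q3 via ϵ: add q17.
No new states can be added; the closed set is {q0, q1, q3, q4, q7, q8, q12, q13, q17}.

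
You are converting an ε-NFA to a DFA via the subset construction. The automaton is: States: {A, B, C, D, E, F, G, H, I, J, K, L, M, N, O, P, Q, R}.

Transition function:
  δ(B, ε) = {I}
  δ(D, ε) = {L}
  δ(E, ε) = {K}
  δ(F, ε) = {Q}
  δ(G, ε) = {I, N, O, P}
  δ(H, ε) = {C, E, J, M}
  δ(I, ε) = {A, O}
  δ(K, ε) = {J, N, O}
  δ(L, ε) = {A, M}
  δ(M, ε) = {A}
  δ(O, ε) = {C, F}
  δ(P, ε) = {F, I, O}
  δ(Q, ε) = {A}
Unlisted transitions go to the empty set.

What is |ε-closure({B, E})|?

11

Start with {B, E}.
From B via ε: add I.
From E via ε: add K.
From I via ε: add A, O.
From K via ε: add J, N.
From O via ε: add C, F.
From F via ε: add Q.
ε-closure = {A, B, C, E, F, I, J, K, N, O, Q}, which has 11 states.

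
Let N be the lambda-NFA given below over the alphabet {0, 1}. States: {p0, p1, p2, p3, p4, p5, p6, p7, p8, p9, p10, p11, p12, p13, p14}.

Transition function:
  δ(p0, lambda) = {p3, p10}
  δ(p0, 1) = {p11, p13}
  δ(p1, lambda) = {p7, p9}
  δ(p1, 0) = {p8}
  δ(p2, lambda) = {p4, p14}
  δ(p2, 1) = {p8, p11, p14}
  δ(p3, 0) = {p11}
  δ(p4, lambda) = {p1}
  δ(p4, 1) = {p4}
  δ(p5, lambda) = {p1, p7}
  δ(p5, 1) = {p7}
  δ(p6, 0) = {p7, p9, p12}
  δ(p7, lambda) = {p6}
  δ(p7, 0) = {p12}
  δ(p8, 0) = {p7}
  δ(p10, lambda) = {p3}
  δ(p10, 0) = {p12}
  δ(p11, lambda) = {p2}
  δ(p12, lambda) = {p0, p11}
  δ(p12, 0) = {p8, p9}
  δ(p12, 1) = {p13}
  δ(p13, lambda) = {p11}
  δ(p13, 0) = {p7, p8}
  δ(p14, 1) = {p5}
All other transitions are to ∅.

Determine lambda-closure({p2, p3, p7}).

{p1, p2, p3, p4, p6, p7, p9, p14}

Start with {p2, p3, p7}.
From p2 via lambda: add p4, p14.
From p7 via lambda: add p6.
From p4 via lambda: add p1.
From p1 via lambda: add p9.
No new states can be added; the closed set is {p1, p2, p3, p4, p6, p7, p9, p14}.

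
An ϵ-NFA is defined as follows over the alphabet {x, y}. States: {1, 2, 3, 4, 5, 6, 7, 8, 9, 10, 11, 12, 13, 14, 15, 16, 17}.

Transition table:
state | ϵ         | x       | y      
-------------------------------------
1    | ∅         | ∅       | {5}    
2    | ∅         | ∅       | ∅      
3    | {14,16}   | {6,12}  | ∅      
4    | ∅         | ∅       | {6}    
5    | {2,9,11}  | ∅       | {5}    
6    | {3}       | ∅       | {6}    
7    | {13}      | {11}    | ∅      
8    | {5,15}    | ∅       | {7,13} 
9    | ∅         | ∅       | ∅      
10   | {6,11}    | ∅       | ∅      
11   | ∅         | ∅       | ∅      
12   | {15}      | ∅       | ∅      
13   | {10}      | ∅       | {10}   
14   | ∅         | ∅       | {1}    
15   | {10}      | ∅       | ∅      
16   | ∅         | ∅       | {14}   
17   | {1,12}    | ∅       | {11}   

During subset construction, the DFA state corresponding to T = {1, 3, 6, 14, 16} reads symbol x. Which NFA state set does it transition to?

{3, 6, 10, 11, 12, 14, 15, 16}

3 on x → {6, 12}.
No x-transition from 1, 6, 14, 16.
Union after reading x: {6, 12}.
Now take the ϵ-closure:
From 6 via ϵ: add 3.
From 12 via ϵ: add 15.
From 3 via ϵ: add 14, 16.
From 15 via ϵ: add 10.
From 10 via ϵ: add 11.
No new states can be added; the closed set is {3, 6, 10, 11, 12, 14, 15, 16}.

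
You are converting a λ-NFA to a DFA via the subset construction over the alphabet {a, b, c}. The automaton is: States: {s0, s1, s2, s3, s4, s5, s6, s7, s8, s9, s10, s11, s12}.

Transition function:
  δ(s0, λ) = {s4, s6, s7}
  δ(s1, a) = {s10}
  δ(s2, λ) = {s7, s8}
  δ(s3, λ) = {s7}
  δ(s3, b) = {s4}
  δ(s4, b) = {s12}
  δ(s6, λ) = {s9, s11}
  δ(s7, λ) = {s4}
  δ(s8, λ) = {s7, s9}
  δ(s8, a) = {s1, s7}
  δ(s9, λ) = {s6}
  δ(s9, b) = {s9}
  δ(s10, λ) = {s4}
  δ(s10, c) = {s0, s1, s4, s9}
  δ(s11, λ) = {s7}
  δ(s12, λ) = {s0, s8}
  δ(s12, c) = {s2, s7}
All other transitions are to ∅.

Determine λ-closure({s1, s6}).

Start with {s1, s6}.
From s6 via λ: add s9, s11.
From s11 via λ: add s7.
From s7 via λ: add s4.
No new states can be added; the closed set is {s1, s4, s6, s7, s9, s11}.

{s1, s4, s6, s7, s9, s11}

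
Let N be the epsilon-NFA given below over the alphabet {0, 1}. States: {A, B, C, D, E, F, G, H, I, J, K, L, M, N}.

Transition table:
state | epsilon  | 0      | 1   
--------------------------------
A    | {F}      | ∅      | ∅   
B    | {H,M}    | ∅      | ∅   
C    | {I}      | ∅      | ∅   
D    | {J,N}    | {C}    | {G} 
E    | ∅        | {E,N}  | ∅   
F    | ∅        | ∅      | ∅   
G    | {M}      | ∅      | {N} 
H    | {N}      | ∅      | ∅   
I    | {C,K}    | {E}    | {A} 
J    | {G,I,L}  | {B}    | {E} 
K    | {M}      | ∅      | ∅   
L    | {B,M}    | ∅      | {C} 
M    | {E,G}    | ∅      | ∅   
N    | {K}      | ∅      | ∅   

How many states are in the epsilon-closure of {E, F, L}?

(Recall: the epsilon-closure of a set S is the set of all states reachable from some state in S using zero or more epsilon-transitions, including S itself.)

9

Start with {E, F, L}.
From L via epsilon: add B, M.
From B via epsilon: add H.
From M via epsilon: add G.
From H via epsilon: add N.
From N via epsilon: add K.
epsilon-closure = {B, E, F, G, H, K, L, M, N}, which has 9 states.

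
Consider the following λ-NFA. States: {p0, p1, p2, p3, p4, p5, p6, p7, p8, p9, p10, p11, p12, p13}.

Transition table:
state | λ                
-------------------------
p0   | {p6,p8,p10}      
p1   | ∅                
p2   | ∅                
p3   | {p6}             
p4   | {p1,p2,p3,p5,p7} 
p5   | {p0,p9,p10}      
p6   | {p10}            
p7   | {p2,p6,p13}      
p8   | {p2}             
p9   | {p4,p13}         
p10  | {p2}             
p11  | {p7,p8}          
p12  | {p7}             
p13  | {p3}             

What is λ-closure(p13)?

{p2, p3, p6, p10, p13}

Start with {p13}.
From p13 via λ: add p3.
From p3 via λ: add p6.
From p6 via λ: add p10.
From p10 via λ: add p2.
No new states can be added; the closed set is {p2, p3, p6, p10, p13}.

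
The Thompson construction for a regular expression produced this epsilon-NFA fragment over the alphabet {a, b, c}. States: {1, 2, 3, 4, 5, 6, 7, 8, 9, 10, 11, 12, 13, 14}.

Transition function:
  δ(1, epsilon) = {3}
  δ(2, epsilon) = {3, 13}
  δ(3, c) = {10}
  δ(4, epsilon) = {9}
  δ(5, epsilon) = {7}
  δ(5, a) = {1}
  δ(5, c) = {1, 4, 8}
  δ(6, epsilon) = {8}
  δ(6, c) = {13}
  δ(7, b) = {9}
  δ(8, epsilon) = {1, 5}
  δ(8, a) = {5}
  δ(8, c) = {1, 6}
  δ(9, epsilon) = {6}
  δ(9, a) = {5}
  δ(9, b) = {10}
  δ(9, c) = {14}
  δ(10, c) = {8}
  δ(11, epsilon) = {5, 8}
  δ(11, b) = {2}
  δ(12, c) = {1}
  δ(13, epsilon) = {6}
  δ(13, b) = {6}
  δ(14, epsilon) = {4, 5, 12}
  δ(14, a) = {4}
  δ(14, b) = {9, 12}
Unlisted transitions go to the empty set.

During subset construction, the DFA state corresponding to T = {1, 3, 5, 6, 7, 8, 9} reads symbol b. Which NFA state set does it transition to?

7 on b → {9}.
9 on b → {10}.
No b-transition from 1, 3, 5, 6, 8.
Union after reading b: {9, 10}.
Now take the epsilon-closure:
From 9 via epsilon: add 6.
From 6 via epsilon: add 8.
From 8 via epsilon: add 1, 5.
From 1 via epsilon: add 3.
From 5 via epsilon: add 7.
No new states can be added; the closed set is {1, 3, 5, 6, 7, 8, 9, 10}.

{1, 3, 5, 6, 7, 8, 9, 10}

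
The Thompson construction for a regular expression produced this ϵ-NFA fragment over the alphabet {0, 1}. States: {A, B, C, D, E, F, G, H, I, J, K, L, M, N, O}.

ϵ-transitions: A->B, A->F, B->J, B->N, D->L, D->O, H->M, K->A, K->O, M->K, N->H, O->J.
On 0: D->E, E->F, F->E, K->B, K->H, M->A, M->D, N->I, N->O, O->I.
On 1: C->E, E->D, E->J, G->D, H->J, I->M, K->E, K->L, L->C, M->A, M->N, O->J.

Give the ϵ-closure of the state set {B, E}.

{A, B, E, F, H, J, K, M, N, O}

Start with {B, E}.
From B via ϵ: add J, N.
From N via ϵ: add H.
From H via ϵ: add M.
From M via ϵ: add K.
From K via ϵ: add A, O.
From A via ϵ: add F.
No new states can be added; the closed set is {A, B, E, F, H, J, K, M, N, O}.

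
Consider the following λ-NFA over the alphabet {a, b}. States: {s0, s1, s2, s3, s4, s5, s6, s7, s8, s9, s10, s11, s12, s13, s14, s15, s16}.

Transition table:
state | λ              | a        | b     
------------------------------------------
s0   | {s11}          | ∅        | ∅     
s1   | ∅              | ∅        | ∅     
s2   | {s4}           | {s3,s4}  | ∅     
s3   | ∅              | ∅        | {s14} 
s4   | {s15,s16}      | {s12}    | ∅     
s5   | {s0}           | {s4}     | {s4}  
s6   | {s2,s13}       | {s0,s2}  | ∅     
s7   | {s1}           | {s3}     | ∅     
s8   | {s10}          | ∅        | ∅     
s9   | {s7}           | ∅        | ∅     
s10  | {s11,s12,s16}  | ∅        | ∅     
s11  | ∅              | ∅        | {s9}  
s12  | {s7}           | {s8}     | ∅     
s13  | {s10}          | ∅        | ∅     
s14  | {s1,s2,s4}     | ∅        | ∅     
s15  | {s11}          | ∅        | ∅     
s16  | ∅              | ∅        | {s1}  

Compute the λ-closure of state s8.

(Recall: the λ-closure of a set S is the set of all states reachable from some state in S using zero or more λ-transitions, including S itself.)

Start with {s8}.
From s8 via λ: add s10.
From s10 via λ: add s11, s12, s16.
From s12 via λ: add s7.
From s7 via λ: add s1.
No new states can be added; the closed set is {s1, s7, s8, s10, s11, s12, s16}.

{s1, s7, s8, s10, s11, s12, s16}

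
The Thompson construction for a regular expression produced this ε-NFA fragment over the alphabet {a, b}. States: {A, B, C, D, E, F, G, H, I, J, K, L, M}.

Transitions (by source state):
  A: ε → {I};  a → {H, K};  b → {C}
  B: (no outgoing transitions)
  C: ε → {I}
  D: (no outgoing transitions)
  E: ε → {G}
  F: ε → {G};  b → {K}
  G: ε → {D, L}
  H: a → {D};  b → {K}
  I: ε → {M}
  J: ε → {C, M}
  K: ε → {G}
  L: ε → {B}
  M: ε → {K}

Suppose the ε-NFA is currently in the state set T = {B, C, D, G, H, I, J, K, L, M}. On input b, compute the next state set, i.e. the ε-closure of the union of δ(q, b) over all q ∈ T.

H on b → {K}.
No b-transition from B, C, D, G, I, J, K, L, M.
Union after reading b: {K}.
Now take the ε-closure:
From K via ε: add G.
From G via ε: add D, L.
From L via ε: add B.
No new states can be added; the closed set is {B, D, G, K, L}.

{B, D, G, K, L}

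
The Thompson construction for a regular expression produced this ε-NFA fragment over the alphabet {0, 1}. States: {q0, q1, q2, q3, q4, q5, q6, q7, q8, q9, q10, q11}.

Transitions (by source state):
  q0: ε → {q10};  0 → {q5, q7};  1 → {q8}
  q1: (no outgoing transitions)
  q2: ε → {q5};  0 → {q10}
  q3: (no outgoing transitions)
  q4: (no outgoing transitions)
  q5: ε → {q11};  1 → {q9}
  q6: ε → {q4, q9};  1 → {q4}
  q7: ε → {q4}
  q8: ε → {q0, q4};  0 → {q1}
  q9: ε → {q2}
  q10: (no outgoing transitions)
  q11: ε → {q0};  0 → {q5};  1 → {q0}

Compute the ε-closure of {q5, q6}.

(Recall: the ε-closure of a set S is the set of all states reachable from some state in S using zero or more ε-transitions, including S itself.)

{q0, q2, q4, q5, q6, q9, q10, q11}

Start with {q5, q6}.
From q5 via ε: add q11.
From q6 via ε: add q4, q9.
From q9 via ε: add q2.
From q11 via ε: add q0.
From q0 via ε: add q10.
No new states can be added; the closed set is {q0, q2, q4, q5, q6, q9, q10, q11}.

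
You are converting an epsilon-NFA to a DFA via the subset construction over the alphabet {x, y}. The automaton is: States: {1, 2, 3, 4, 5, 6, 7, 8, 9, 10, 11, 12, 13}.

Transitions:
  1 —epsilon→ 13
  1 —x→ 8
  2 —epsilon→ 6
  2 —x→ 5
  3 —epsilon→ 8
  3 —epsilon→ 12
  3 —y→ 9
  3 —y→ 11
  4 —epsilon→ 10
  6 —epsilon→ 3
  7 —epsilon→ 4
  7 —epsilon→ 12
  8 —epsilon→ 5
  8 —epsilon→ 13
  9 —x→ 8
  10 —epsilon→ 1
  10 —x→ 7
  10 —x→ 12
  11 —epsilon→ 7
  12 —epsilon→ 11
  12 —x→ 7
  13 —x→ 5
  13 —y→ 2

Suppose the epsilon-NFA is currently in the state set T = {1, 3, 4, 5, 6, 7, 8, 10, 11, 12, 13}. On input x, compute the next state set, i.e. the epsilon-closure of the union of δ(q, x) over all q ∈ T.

{1, 4, 5, 7, 8, 10, 11, 12, 13}

1 on x → {8}.
10 on x → {7, 12}.
12 on x → {7}.
13 on x → {5}.
No x-transition from 3, 4, 5, 6, 7, 8, 11.
Union after reading x: {5, 7, 8, 12}.
Now take the epsilon-closure:
From 7 via epsilon: add 4.
From 8 via epsilon: add 13.
From 12 via epsilon: add 11.
From 4 via epsilon: add 10.
From 10 via epsilon: add 1.
No new states can be added; the closed set is {1, 4, 5, 7, 8, 10, 11, 12, 13}.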